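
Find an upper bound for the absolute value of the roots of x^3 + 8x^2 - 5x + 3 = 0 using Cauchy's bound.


Cauchy's bound: all roots r satisfy |r| <= 1 + max(|a_i/a_n|) for i = 0,...,n-1
where a_n is the leading coefficient.

Coefficients: [1, 8, -5, 3]
Leading coefficient a_n = 1
Ratios |a_i/a_n|: 8, 5, 3
Maximum ratio: 8
Cauchy's bound: |r| <= 1 + 8 = 9

Upper bound = 9


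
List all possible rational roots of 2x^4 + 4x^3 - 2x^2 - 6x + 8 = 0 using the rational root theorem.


Rational root theorem: possible roots are ±p/q where:
  p divides the constant term (8): p ∈ {1, 2, 4, 8}
  q divides the leading coefficient (2): q ∈ {1, 2}

All possible rational roots: -8, -4, -2, -1, -1/2, 1/2, 1, 2, 4, 8

-8, -4, -2, -1, -1/2, 1/2, 1, 2, 4, 8


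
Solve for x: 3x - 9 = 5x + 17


Starting with: 3x - 9 = 5x + 17
Move all x terms to left: (3 - 5)x = 17 + 9
Simplify: -2x = 26
Divide both sides by -2: x = -13

x = -13


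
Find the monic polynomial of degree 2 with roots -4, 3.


A monic polynomial with roots -4, 3 is:
p(x) = (x + 4)(x - 3)
After multiplying by (x + 4): x + 4
After multiplying by (x - 3): x^2 + x - 12

x^2 + x - 12


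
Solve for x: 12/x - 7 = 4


Subtract -7 from both sides: 12/x = 11
Multiply both sides by x: 12 = 11 * x
Divide by 11: x = 12/11

x = 12/11


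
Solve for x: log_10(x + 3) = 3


Convert to exponential form: x + 3 = 10^3 = 1000
x = 1000 - 3 = 997
Check: log_10(997 + 3) = log_10(1000) = log_10(1000) = 3 ✓

x = 997


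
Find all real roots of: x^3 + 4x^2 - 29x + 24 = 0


Let p(x) = x^3 + 4x^2 - 29x + 24. By the rational root theorem (leading coefficient 1), any rational root is an integer divisor of 24: try ±1, ±2, ... in turn.
Test x = 1: value = 0 ✓, so (x - 1) is a factor.
Synthetic division by (x - 1): bring down 1; 1(1) + 4 = 5; 5(1) - 29 = -24; (-24)(1) + 24 = 0 → quotient x^2 + 5x - 24, remainder 0.
Solve the quadratic x^2 + 5x - 24 = 0: discriminant = 5^2 - 4(1)(-24) = 25 + 96 = 121.
sqrt(121) = 11, so x = (-5 ± 11)/2: x = 3 or x = -8.

x = -8, x = 1, x = 3


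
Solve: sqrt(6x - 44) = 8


Square both sides: 6x - 44 = 8^2 = 64
6x = 64 + 44 = 108
x = 18
Check: sqrt(6*18 - 44) = sqrt(64) = 8 ✓

x = 18


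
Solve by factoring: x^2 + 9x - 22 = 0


We need two numbers that multiply to -22 and add to 9.
Those numbers are -2 and 11 (since (-2) * 11 = -22 and (-2) + 11 = 9).
So x^2 + 9x - 22 = (x - 2)(x + 11) = 0
Setting each factor to zero: x = 2 or x = -11

x = -11, x = 2


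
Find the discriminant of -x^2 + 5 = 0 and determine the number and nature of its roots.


For ax^2 + bx + c = 0, discriminant D = b^2 - 4ac
Here a = -1, b = 0, c = 5
D = (0)^2 - 4(-1)(5) = 0 + 20 = 20

D = 20 > 0 but not a perfect square
The equation has 2 distinct real irrational roots.

Discriminant = 20, 2 distinct real irrational roots


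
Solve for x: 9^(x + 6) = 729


Express both sides with the same base.
729 = 9^3
Since the bases match, equate exponents: x + 6 = 3
So x = 3 - (6) = -3

x = -3


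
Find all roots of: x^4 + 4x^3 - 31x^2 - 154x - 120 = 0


Let p(x) = x^4 + 4x^3 - 31x^2 - 154x - 120. By the rational root theorem (leading coefficient 1), any rational root is an integer divisor of 120: try ±1, ±2, ... in turn.
Test x = 1: value = -300 ≠ 0.
Test x = -1: value = 0 ✓, so (x + 1) is a factor.
Synthetic division by (x + 1): bring down 1; 1(-1) + 4 = 3; 3(-1) - 31 = -34; (-34)(-1) - 154 = -120; (-120)(-1) - 120 = 0 → quotient x^3 + 3x^2 - 34x - 120, remainder 0.
Continue with the quotient x^3 + 3x^2 - 34x - 120 (candidates must divide 120; re-test x = -1 first in case it repeats).
Test x = -1: value = -84 ≠ 0.
Test x = 2: value = -168 ≠ 0.
Test x = -2: value = -48 ≠ 0.
Test x = 3: value = -168 ≠ 0.
Test x = -3: value = -18 ≠ 0.
Test x = 4: value = -144 ≠ 0.
Test x = -4: value = 0 ✓, so (x + 4) is a factor.
Synthetic division by (x + 4): bring down 1; 1(-4) + 3 = -1; (-1)(-4) - 34 = -30; (-30)(-4) - 120 = 0 → quotient x^2 - x - 30, remainder 0.
Solve the quadratic x^2 - x - 30 = 0: discriminant = (-1)^2 - 4(1)(-30) = 1 + 120 = 121.
sqrt(121) = 11, so x = (1 ± 11)/2: x = 6 or x = -5.
Collecting all roots found:

x = -5, x = -4, x = -1, x = 6


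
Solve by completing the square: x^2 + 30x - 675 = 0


Start: x^2 + 30x - 675 = 0
Move constant: x^2 + 30x = 675
Half of 30 is 15, squared is 225
Add 225 to both sides: x^2 + 30x + 225 = 900
(x + 15)^2 = 900
x + 15 = ±30
x = -15 + 30 = 15 or x = -15 - 30 = -45

x = -45, x = 15


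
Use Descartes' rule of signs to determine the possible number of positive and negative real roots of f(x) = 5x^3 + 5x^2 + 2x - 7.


Descartes' rule of signs:

For positive roots, count sign changes in f(x) = 5x^3 + 5x^2 + 2x - 7:
Signs of coefficients: +, +, +, -
Number of sign changes: 1
Possible positive real roots: 1

For negative roots, examine f(-x) = -5x^3 + 5x^2 - 2x - 7:
Signs of coefficients: -, +, -, -
Number of sign changes: 2
Possible negative real roots: 2, 0

Positive roots: 1; Negative roots: 2 or 0


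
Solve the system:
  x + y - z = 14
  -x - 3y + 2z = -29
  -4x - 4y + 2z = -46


Using Cramer's rule. Expand each determinant along the first row.
D  = 1*[(-3)*2 - 2*(-4)] - 1*[(-1)*2 - 2*(-4)] + (-1)*[(-1)*(-4) - (-3)*(-4)]
  = 1*(2) - 1*(6) + (-1)*(-8) = 4
Dx = 14*[(-3)*2 - 2*(-4)] - 1*[(-29)*2 - 2*(-46)] + (-1)*[(-29)*(-4) - (-3)*(-46)]
  = 14*(2) - 1*(34) + (-1)*(-22) = 16
Dy = 1*[(-29)*2 - 2*(-46)] - 14*[(-1)*2 - 2*(-4)] + (-1)*[(-1)*(-46) - (-29)*(-4)]
  = 1*(34) - 14*(6) + (-1)*(-70) = 20
Dz = 1*[(-3)*(-46) - (-29)*(-4)] - 1*[(-1)*(-46) - (-29)*(-4)] + 14*[(-1)*(-4) - (-3)*(-4)]
  = 1*(22) - 1*(-70) + 14*(-8) = -20
x = Dx/D = 16/4 = 4, y = Dy/D = 20/4 = 5, z = Dz/D = -20/4 = -5
Check eq1: (1)(4) + (1)(5) + (-1)(-5) = 14 = 14 ✓
Check eq2: (-1)(4) + (-3)(5) + (2)(-5) = -29 = -29 ✓
Check eq3: (-4)(4) + (-4)(5) + (2)(-5) = -46 = -46 ✓

x = 4, y = 5, z = -5


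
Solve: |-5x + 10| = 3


An absolute value equation |expr| = 3 gives two cases:
Case 1: -5x + 10 = 3
  -5x = -7, so x = 7/5
Case 2: -5x + 10 = -3
  -5x = -13, so x = 13/5

x = 7/5, x = 13/5


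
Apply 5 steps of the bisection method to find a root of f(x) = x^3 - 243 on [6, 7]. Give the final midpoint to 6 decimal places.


f(x) = x^3 - 243
f(6) = -27 < 0
f(7) = 100 > 0

Step 1: midpoint = (6.000000 + 7.000000)/2 = 6.500000
  f(6.500000) = 31.625000
  f(mid) > 0, so root is in [6.000000, 6.500000]

Step 2: midpoint = (6.000000 + 6.500000)/2 = 6.250000
  f(6.250000) = 1.140625
  f(mid) > 0, so root is in [6.000000, 6.250000]

Step 3: midpoint = (6.000000 + 6.250000)/2 = 6.125000
  f(6.125000) = -13.216797
  f(mid) < 0, so root is in [6.125000, 6.250000]

Step 4: midpoint = (6.125000 + 6.250000)/2 = 6.187500
  f(6.187500) = -6.110596
  f(mid) < 0, so root is in [6.187500, 6.250000]

Step 5: midpoint = (6.187500 + 6.250000)/2 = 6.218750
  f(6.218750) = -2.503204
  f(mid) < 0, so root is in [6.218750, 6.250000]

midpoint = 6.218750


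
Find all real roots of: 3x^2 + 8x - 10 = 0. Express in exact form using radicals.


Using the quadratic formula: x = (-b ± sqrt(b^2 - 4ac)) / (2a)
Here a = 3, b = 8, c = -10
Discriminant = b^2 - 4ac = 8^2 - 4(3)(-10) = 64 + 120 = 184
Since discriminant = 184 > 0, there are two real roots.
x = (-8 ± 2*sqrt(46)) / 6
Simplifying: x = (-4 ± sqrt(46)) / 3
Numerically: x ≈ 0.9274 or x ≈ -3.5941

x = (-4 + sqrt(46)) / 3 or x = (-4 - sqrt(46)) / 3


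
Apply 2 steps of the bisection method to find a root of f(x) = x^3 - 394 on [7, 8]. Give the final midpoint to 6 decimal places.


f(x) = x^3 - 394
f(7) = -51 < 0
f(8) = 118 > 0

Step 1: midpoint = (7.000000 + 8.000000)/2 = 7.500000
  f(7.500000) = 27.875000
  f(mid) > 0, so root is in [7.000000, 7.500000]

Step 2: midpoint = (7.000000 + 7.500000)/2 = 7.250000
  f(7.250000) = -12.921875
  f(mid) < 0, so root is in [7.250000, 7.500000]

midpoint = 7.250000


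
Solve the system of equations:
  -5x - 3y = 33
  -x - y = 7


Using Cramer's rule:
Determinant D = (-5)(-1) - (-1)(-3) = 5 - 3 = 2
Dx = (33)(-1) - (7)(-3) = -33 + 21 = -12
Dy = (-5)(7) - (-1)(33) = -35 + 33 = -2
x = Dx/D = -12/2 = -6
y = Dy/D = -2/2 = -1

x = -6, y = -1


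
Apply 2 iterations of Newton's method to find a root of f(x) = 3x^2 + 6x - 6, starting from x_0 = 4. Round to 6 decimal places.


Newton's method: x_(n+1) = x_n - f(x_n)/f'(x_n)
f(x) = 3x^2 + 6x - 6
f'(x) = 6x + 6

Iteration 1:
  f(4.000000) = 66.000000
  f'(4.000000) = 30.000000
  x_1 = 4.000000 - (66.000000)/(30.000000) = 1.800000

Iteration 2:
  f(1.800000) = 14.520000
  f'(1.800000) = 16.800000
  x_2 = 1.800000 - (14.520000)/(16.800000) = 0.935714

x_2 = 0.935714


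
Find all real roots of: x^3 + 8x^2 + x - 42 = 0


Let p(x) = x^3 + 8x^2 + x - 42. By the rational root theorem (leading coefficient 1), any rational root is an integer divisor of 42: try ±1, ±2, ... in turn.
Test x = 1: value = -32 ≠ 0.
Test x = -1: value = -36 ≠ 0.
Test x = 2: value = 0 ✓, so (x - 2) is a factor.
Synthetic division by (x - 2): bring down 1; 1(2) + 8 = 10; 10(2) + 1 = 21; 21(2) - 42 = 0 → quotient x^2 + 10x + 21, remainder 0.
Solve the quadratic x^2 + 10x + 21 = 0: discriminant = 10^2 - 4(1)(21) = 100 - 84 = 16.
sqrt(16) = 4, so x = (-10 ± 4)/2: x = -3 or x = -7.

x = -7, x = -3, x = 2


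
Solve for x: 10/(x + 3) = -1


Multiply both sides by (x + 3): 10 = -1(x + 3)
Distribute: 10 = -x - 3
-x = 10 + 3 = 13
x = -13

x = -13


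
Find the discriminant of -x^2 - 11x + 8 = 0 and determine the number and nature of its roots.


For ax^2 + bx + c = 0, discriminant D = b^2 - 4ac
Here a = -1, b = -11, c = 8
D = (-11)^2 - 4(-1)(8) = 121 + 32 = 153

D = 153 > 0 but not a perfect square
The equation has 2 distinct real irrational roots.

Discriminant = 153, 2 distinct real irrational roots


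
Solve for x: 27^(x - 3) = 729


Express both sides with the same base.
729 = 27^2
Since the bases match, equate exponents: x - 3 = 2
So x = 2 - (-3) = 5

x = 5


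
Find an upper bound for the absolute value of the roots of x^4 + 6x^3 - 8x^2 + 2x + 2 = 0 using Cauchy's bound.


Cauchy's bound: all roots r satisfy |r| <= 1 + max(|a_i/a_n|) for i = 0,...,n-1
where a_n is the leading coefficient.

Coefficients: [1, 6, -8, 2, 2]
Leading coefficient a_n = 1
Ratios |a_i/a_n|: 6, 8, 2, 2
Maximum ratio: 8
Cauchy's bound: |r| <= 1 + 8 = 9

Upper bound = 9


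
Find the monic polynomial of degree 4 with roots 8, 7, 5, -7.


A monic polynomial with roots 8, 7, 5, -7 is:
p(x) = (x - 8)(x - 7)(x - 5)(x + 7)
After multiplying by (x - 8): x - 8
After multiplying by (x - 7): x^2 - 15x + 56
After multiplying by (x - 5): x^3 - 20x^2 + 131x - 280
After multiplying by (x + 7): x^4 - 13x^3 - 9x^2 + 637x - 1960

x^4 - 13x^3 - 9x^2 + 637x - 1960


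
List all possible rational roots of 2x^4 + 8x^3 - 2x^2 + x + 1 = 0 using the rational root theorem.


Rational root theorem: possible roots are ±p/q where:
  p divides the constant term (1): p ∈ {1}
  q divides the leading coefficient (2): q ∈ {1, 2}

All possible rational roots: -1, -1/2, 1/2, 1

-1, -1/2, 1/2, 1


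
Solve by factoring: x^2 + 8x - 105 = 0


We need two numbers that multiply to -105 and add to 8.
Those numbers are -7 and 15 (since (-7) * 15 = -105 and (-7) + 15 = 8).
So x^2 + 8x - 105 = (x - 7)(x + 15) = 0
Setting each factor to zero: x = 7 or x = -15

x = -15, x = 7


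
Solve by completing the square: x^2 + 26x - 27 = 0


Start: x^2 + 26x - 27 = 0
Move constant: x^2 + 26x = 27
Half of 26 is 13, squared is 169
Add 169 to both sides: x^2 + 26x + 169 = 196
(x + 13)^2 = 196
x + 13 = ±14
x = -13 + 14 = 1 or x = -13 - 14 = -27

x = -27, x = 1


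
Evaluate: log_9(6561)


We need the exponent such that 9^? = 6561
9^4 = 6561
Therefore log_9(6561) = 4

4


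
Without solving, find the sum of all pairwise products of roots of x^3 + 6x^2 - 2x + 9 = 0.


By Vieta's formulas for x^3 + bx^2 + cx + d = 0:
  r1 + r2 + r3 = -b/a = -6
  r1*r2 + r1*r3 + r2*r3 = c/a = -2
  r1*r2*r3 = -d/a = -9


Sum of pairwise products = -2


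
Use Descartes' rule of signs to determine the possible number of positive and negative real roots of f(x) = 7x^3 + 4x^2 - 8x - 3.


Descartes' rule of signs:

For positive roots, count sign changes in f(x) = 7x^3 + 4x^2 - 8x - 3:
Signs of coefficients: +, +, -, -
Number of sign changes: 1
Possible positive real roots: 1

For negative roots, examine f(-x) = -7x^3 + 4x^2 + 8x - 3:
Signs of coefficients: -, +, +, -
Number of sign changes: 2
Possible negative real roots: 2, 0

Positive roots: 1; Negative roots: 2 or 0


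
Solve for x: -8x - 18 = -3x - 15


Starting with: -8x - 18 = -3x - 15
Move all x terms to left: (-8 + 3)x = -15 + 18
Simplify: -5x = 3
Divide both sides by -5: x = -3/5

x = -3/5


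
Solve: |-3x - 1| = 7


An absolute value equation |expr| = 7 gives two cases:
Case 1: -3x - 1 = 7
  -3x = 8, so x = -8/3
Case 2: -3x - 1 = -7
  -3x = -6, so x = 2

x = -8/3, x = 2


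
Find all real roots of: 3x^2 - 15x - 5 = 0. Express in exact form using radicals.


Using the quadratic formula: x = (-b ± sqrt(b^2 - 4ac)) / (2a)
Here a = 3, b = -15, c = -5
Discriminant = b^2 - 4ac = (-15)^2 - 4(3)(-5) = 225 + 60 = 285
Since discriminant = 285 > 0, there are two real roots.
x = (15 ± sqrt(285)) / 6
Numerically: x ≈ 5.3137 or x ≈ -0.3137

x = (15 + sqrt(285)) / 6 or x = (15 - sqrt(285)) / 6


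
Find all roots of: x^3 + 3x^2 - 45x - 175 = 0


Let p(x) = x^3 + 3x^2 - 45x - 175. By the rational root theorem (leading coefficient 1), any rational root is an integer divisor of 175: try ±1, ±2, ... in turn.
Test x = 1: value = -216 ≠ 0.
Test x = -1: value = -128 ≠ 0.
Test x = 5: value = -200 ≠ 0.
Test x = -5: value = 0 ✓, so (x + 5) is a factor.
Synthetic division by (x + 5): bring down 1; 1(-5) + 3 = -2; (-2)(-5) - 45 = -35; (-35)(-5) - 175 = 0 → quotient x^2 - 2x - 35, remainder 0.
Solve the quadratic x^2 - 2x - 35 = 0: discriminant = (-2)^2 - 4(1)(-35) = 4 + 140 = 144.
sqrt(144) = 12, so x = (2 ± 12)/2: x = 7 or x = -5.
Collecting all roots found:

x = -5 (multiplicity 2), x = 7


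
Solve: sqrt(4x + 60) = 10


Square both sides: 4x + 60 = 10^2 = 100
4x = 100 - 60 = 40
x = 10
Check: sqrt(4*10 + 60) = sqrt(100) = 10 ✓

x = 10


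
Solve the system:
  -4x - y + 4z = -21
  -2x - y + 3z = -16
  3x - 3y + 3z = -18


Using Cramer's rule. Expand each determinant along the first row.
D  = (-4)*[(-1)*3 - 3*(-3)] - (-1)*[(-2)*3 - 3*3] + 4*[(-2)*(-3) - (-1)*3]
  = (-4)*(6) - (-1)*(-15) + 4*(9) = -3
Dx = (-21)*[(-1)*3 - 3*(-3)] - (-1)*[(-16)*3 - 3*(-18)] + 4*[(-16)*(-3) - (-1)*(-18)]
  = (-21)*(6) - (-1)*(6) + 4*(30) = 0
Dy = (-4)*[(-16)*3 - 3*(-18)] - (-21)*[(-2)*3 - 3*3] + 4*[(-2)*(-18) - (-16)*3]
  = (-4)*(6) - (-21)*(-15) + 4*(84) = -3
Dz = (-4)*[(-1)*(-18) - (-16)*(-3)] - (-1)*[(-2)*(-18) - (-16)*3] + (-21)*[(-2)*(-3) - (-1)*3]
  = (-4)*(-30) - (-1)*(84) + (-21)*(9) = 15
x = Dx/D = 0/-3 = 0, y = Dy/D = -3/-3 = 1, z = Dz/D = 15/-3 = -5
Check eq1: (-4)(0) + (-1)(1) + (4)(-5) = -21 = -21 ✓
Check eq2: (-2)(0) + (-1)(1) + (3)(-5) = -16 = -16 ✓
Check eq3: (3)(0) + (-3)(1) + (3)(-5) = -18 = -18 ✓

x = 0, y = 1, z = -5


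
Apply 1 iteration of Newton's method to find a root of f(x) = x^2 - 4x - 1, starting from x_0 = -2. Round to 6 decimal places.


Newton's method: x_(n+1) = x_n - f(x_n)/f'(x_n)
f(x) = x^2 - 4x - 1
f'(x) = 2x - 4

Iteration 1:
  f(-2.000000) = 11.000000
  f'(-2.000000) = -8.000000
  x_1 = -2.000000 - (11.000000)/(-8.000000) = -0.625000

x_1 = -0.625000


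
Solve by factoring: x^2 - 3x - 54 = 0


We need two numbers that multiply to -54 and add to -3.
Those numbers are 6 and -9 (since 6 * (-9) = -54 and 6 + (-9) = -3).
So x^2 - 3x - 54 = (x + 6)(x - 9) = 0
Setting each factor to zero: x = -6 or x = 9

x = -6, x = 9


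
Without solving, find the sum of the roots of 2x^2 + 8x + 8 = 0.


By Vieta's formulas for ax^2 + bx + c = 0:
  Sum of roots = -b/a
  Product of roots = c/a

Here a = 2, b = 8, c = 8
Sum = -(8)/2 = -4
Product = 8/2 = 4

Sum = -4


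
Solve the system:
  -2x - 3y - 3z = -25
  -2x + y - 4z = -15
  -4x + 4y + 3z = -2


Using Cramer's rule. Expand each determinant along the first row.
D  = (-2)*[1*3 - (-4)*4] - (-3)*[(-2)*3 - (-4)*(-4)] + (-3)*[(-2)*4 - 1*(-4)]
  = (-2)*(19) - (-3)*(-22) + (-3)*(-4) = -92
Dx = (-25)*[1*3 - (-4)*4] - (-3)*[(-15)*3 - (-4)*(-2)] + (-3)*[(-15)*4 - 1*(-2)]
  = (-25)*(19) - (-3)*(-53) + (-3)*(-58) = -460
Dy = (-2)*[(-15)*3 - (-4)*(-2)] - (-25)*[(-2)*3 - (-4)*(-4)] + (-3)*[(-2)*(-2) - (-15)*(-4)]
  = (-2)*(-53) - (-25)*(-22) + (-3)*(-56) = -276
Dz = (-2)*[1*(-2) - (-15)*4] - (-3)*[(-2)*(-2) - (-15)*(-4)] + (-25)*[(-2)*4 - 1*(-4)]
  = (-2)*(58) - (-3)*(-56) + (-25)*(-4) = -184
x = Dx/D = -460/-92 = 5, y = Dy/D = -276/-92 = 3, z = Dz/D = -184/-92 = 2
Check eq1: (-2)(5) + (-3)(3) + (-3)(2) = -25 = -25 ✓
Check eq2: (-2)(5) + (1)(3) + (-4)(2) = -15 = -15 ✓
Check eq3: (-4)(5) + (4)(3) + (3)(2) = -2 = -2 ✓

x = 5, y = 3, z = 2


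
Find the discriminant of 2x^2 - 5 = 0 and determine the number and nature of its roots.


For ax^2 + bx + c = 0, discriminant D = b^2 - 4ac
Here a = 2, b = 0, c = -5
D = (0)^2 - 4(2)(-5) = 0 + 40 = 40

D = 40 > 0 but not a perfect square
The equation has 2 distinct real irrational roots.

Discriminant = 40, 2 distinct real irrational roots


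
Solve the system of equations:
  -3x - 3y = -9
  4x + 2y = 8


Using Cramer's rule:
Determinant D = (-3)(2) - (4)(-3) = -6 + 12 = 6
Dx = (-9)(2) - (8)(-3) = -18 + 24 = 6
Dy = (-3)(8) - (4)(-9) = -24 + 36 = 12
x = Dx/D = 6/6 = 1
y = Dy/D = 12/6 = 2

x = 1, y = 2


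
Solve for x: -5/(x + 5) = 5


Multiply both sides by (x + 5): -5 = 5(x + 5)
Distribute: -5 = 5x + 25
5x = -5 - 25 = -30
x = -6

x = -6


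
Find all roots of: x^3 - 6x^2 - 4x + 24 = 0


Let p(x) = x^3 - 6x^2 - 4x + 24. By the rational root theorem (leading coefficient 1), any rational root is an integer divisor of 24: try ±1, ±2, ... in turn.
Test x = 1: value = 15 ≠ 0.
Test x = -1: value = 21 ≠ 0.
Test x = 2: value = 0 ✓, so (x - 2) is a factor.
Synthetic division by (x - 2): bring down 1; 1(2) - 6 = -4; (-4)(2) - 4 = -12; (-12)(2) + 24 = 0 → quotient x^2 - 4x - 12, remainder 0.
Solve the quadratic x^2 - 4x - 12 = 0: discriminant = (-4)^2 - 4(1)(-12) = 16 + 48 = 64.
sqrt(64) = 8, so x = (4 ± 8)/2: x = 6 or x = -2.
Collecting all roots found:

x = -2, x = 2, x = 6


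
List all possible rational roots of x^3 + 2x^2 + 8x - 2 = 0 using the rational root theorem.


Rational root theorem: possible roots are ±p/q where:
  p divides the constant term (-2): p ∈ {1, 2}
  q divides the leading coefficient (1): q ∈ {1}

All possible rational roots: -2, -1, 1, 2

-2, -1, 1, 2


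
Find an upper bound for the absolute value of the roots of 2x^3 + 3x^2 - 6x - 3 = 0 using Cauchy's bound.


Cauchy's bound: all roots r satisfy |r| <= 1 + max(|a_i/a_n|) for i = 0,...,n-1
where a_n is the leading coefficient.

Coefficients: [2, 3, -6, -3]
Leading coefficient a_n = 2
Ratios |a_i/a_n|: 3/2, 3, 3/2
Maximum ratio: 3
Cauchy's bound: |r| <= 1 + 3 = 4

Upper bound = 4


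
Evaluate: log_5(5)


We need the exponent such that 5^? = 5
5^1 = 5
Therefore log_5(5) = 1

1


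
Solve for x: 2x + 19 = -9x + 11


Starting with: 2x + 19 = -9x + 11
Move all x terms to left: (2 + 9)x = 11 - 19
Simplify: 11x = -8
Divide both sides by 11: x = -8/11

x = -8/11


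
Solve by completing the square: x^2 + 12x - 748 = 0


Start: x^2 + 12x - 748 = 0
Move constant: x^2 + 12x = 748
Half of 12 is 6, squared is 36
Add 36 to both sides: x^2 + 12x + 36 = 784
(x + 6)^2 = 784
x + 6 = ±28
x = -6 + 28 = 22 or x = -6 - 28 = -34

x = -34, x = 22


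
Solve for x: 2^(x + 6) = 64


Express both sides with the same base.
64 = 2^6
Since the bases match, equate exponents: x + 6 = 6
So x = 6 - (6) = 0

x = 0


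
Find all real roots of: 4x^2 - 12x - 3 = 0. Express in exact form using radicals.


Using the quadratic formula: x = (-b ± sqrt(b^2 - 4ac)) / (2a)
Here a = 4, b = -12, c = -3
Discriminant = b^2 - 4ac = (-12)^2 - 4(4)(-3) = 144 + 48 = 192
Since discriminant = 192 > 0, there are two real roots.
x = (12 ± 8*sqrt(3)) / 8
Simplifying: x = (3 ± 2*sqrt(3)) / 2
Numerically: x ≈ 3.2321 or x ≈ -0.2321

x = (3 + 2*sqrt(3)) / 2 or x = (3 - 2*sqrt(3)) / 2


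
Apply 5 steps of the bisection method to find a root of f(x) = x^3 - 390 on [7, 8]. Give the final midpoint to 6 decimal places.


f(x) = x^3 - 390
f(7) = -47 < 0
f(8) = 122 > 0

Step 1: midpoint = (7.000000 + 8.000000)/2 = 7.500000
  f(7.500000) = 31.875000
  f(mid) > 0, so root is in [7.000000, 7.500000]

Step 2: midpoint = (7.000000 + 7.500000)/2 = 7.250000
  f(7.250000) = -8.921875
  f(mid) < 0, so root is in [7.250000, 7.500000]

Step 3: midpoint = (7.250000 + 7.500000)/2 = 7.375000
  f(7.375000) = 11.130859
  f(mid) > 0, so root is in [7.250000, 7.375000]

Step 4: midpoint = (7.250000 + 7.375000)/2 = 7.312500
  f(7.312500) = 1.018799
  f(mid) > 0, so root is in [7.250000, 7.312500]

Step 5: midpoint = (7.250000 + 7.312500)/2 = 7.281250
  f(7.281250) = -3.972870
  f(mid) < 0, so root is in [7.281250, 7.312500]

midpoint = 7.281250


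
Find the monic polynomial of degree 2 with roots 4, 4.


A monic polynomial with roots 4, 4 is:
p(x) = (x - 4)(x - 4)
After multiplying by (x - 4): x - 4
After multiplying by (x - 4): x^2 - 8x + 16

x^2 - 8x + 16


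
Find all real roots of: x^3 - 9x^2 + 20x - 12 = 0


Let p(x) = x^3 - 9x^2 + 20x - 12. By the rational root theorem (leading coefficient 1), any rational root is an integer divisor of 12: try ±1, ±2, ... in turn.
Test x = 1: value = 0 ✓, so (x - 1) is a factor.
Synthetic division by (x - 1): bring down 1; 1(1) - 9 = -8; (-8)(1) + 20 = 12; 12(1) - 12 = 0 → quotient x^2 - 8x + 12, remainder 0.
Solve the quadratic x^2 - 8x + 12 = 0: discriminant = (-8)^2 - 4(1)(12) = 64 - 48 = 16.
sqrt(16) = 4, so x = (8 ± 4)/2: x = 6 or x = 2.

x = 1, x = 2, x = 6


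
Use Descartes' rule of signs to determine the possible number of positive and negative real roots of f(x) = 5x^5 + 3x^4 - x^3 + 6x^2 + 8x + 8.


Descartes' rule of signs:

For positive roots, count sign changes in f(x) = 5x^5 + 3x^4 - x^3 + 6x^2 + 8x + 8:
Signs of coefficients: +, +, -, +, +, +
Number of sign changes: 2
Possible positive real roots: 2, 0

For negative roots, examine f(-x) = -5x^5 + 3x^4 + x^3 + 6x^2 - 8x + 8:
Signs of coefficients: -, +, +, +, -, +
Number of sign changes: 3
Possible negative real roots: 3, 1

Positive roots: 2 or 0; Negative roots: 3 or 1


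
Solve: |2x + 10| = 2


An absolute value equation |expr| = 2 gives two cases:
Case 1: 2x + 10 = 2
  2x = -8, so x = -4
Case 2: 2x + 10 = -2
  2x = -12, so x = -6

x = -6, x = -4


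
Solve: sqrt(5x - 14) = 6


Square both sides: 5x - 14 = 6^2 = 36
5x = 36 + 14 = 50
x = 10
Check: sqrt(5*10 - 14) = sqrt(36) = 6 ✓

x = 10


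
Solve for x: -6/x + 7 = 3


Subtract 7 from both sides: -6/x = -4
Multiply both sides by x: -6 = -4 * x
Divide by -4: x = 3/2

x = 3/2


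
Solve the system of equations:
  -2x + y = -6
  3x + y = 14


Using Cramer's rule:
Determinant D = (-2)(1) - (3)(1) = -2 - 3 = -5
Dx = (-6)(1) - (14)(1) = -6 - 14 = -20
Dy = (-2)(14) - (3)(-6) = -28 + 18 = -10
x = Dx/D = -20/-5 = 4
y = Dy/D = -10/-5 = 2

x = 4, y = 2


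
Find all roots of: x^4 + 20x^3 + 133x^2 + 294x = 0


The constant term is 0, so x = 0 is a root. Factor out x:
  x^3 + 20x^2 + 133x + 294 = 0
Let p(x) = x^3 + 20x^2 + 133x + 294. By the rational root theorem (leading coefficient 1), any rational root is an integer divisor of 294: try ±1, ±2, ... in turn.
Test x = 1: value = 448 ≠ 0.
Test x = -1: value = 180 ≠ 0.
Test x = 2: value = 648 ≠ 0.
Test x = -2: value = 100 ≠ 0.
Test x = 3: value = 900 ≠ 0.
Test x = -3: value = 48 ≠ 0.
Test x = 6: value = 2028 ≠ 0.
Test x = -6: value = 0 ✓, so (x + 6) is a factor.
Synthetic division by (x + 6): bring down 1; 1(-6) + 20 = 14; 14(-6) + 133 = 49; 49(-6) + 294 = 0 → quotient x^2 + 14x + 49, remainder 0.
Solve the quadratic x^2 + 14x + 49 = 0: discriminant = 14^2 - 4(1)(49) = 196 - 196 = 0.
Discriminant = 0, so a double root: x = -14/2 = -7.
Collecting all roots found:

x = -7 (multiplicity 2), x = -6, x = 0


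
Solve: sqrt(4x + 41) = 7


Square both sides: 4x + 41 = 7^2 = 49
4x = 49 - 41 = 8
x = 2
Check: sqrt(4*2 + 41) = sqrt(49) = 7 ✓

x = 2


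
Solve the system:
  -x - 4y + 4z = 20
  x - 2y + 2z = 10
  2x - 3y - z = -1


Using Cramer's rule. Expand each determinant along the first row.
D  = (-1)*[(-2)*(-1) - 2*(-3)] - (-4)*[1*(-1) - 2*2] + 4*[1*(-3) - (-2)*2]
  = (-1)*(8) - (-4)*(-5) + 4*(1) = -24
Dx = 20*[(-2)*(-1) - 2*(-3)] - (-4)*[10*(-1) - 2*(-1)] + 4*[10*(-3) - (-2)*(-1)]
  = 20*(8) - (-4)*(-8) + 4*(-32) = 0
Dy = (-1)*[10*(-1) - 2*(-1)] - 20*[1*(-1) - 2*2] + 4*[1*(-1) - 10*2]
  = (-1)*(-8) - 20*(-5) + 4*(-21) = 24
Dz = (-1)*[(-2)*(-1) - 10*(-3)] - (-4)*[1*(-1) - 10*2] + 20*[1*(-3) - (-2)*2]
  = (-1)*(32) - (-4)*(-21) + 20*(1) = -96
x = Dx/D = 0/-24 = 0, y = Dy/D = 24/-24 = -1, z = Dz/D = -96/-24 = 4
Check eq1: (-1)(0) + (-4)(-1) + (4)(4) = 20 = 20 ✓
Check eq2: (1)(0) + (-2)(-1) + (2)(4) = 10 = 10 ✓
Check eq3: (2)(0) + (-3)(-1) + (-1)(4) = -1 = -1 ✓

x = 0, y = -1, z = 4


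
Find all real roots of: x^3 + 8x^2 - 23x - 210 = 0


Let p(x) = x^3 + 8x^2 - 23x - 210. By the rational root theorem (leading coefficient 1), any rational root is an integer divisor of 210: try ±1, ±2, ... in turn.
Test x = 1: value = -224 ≠ 0.
Test x = -1: value = -180 ≠ 0.
Test x = 2: value = -216 ≠ 0.
Test x = -2: value = -140 ≠ 0.
Test x = 3: value = -180 ≠ 0.
Test x = -3: value = -96 ≠ 0.
Test x = 5: value = 0 ✓, so (x - 5) is a factor.
Synthetic division by (x - 5): bring down 1; 1(5) + 8 = 13; 13(5) - 23 = 42; 42(5) - 210 = 0 → quotient x^2 + 13x + 42, remainder 0.
Solve the quadratic x^2 + 13x + 42 = 0: discriminant = 13^2 - 4(1)(42) = 169 - 168 = 1.
sqrt(1) = 1, so x = (-13 ± 1)/2: x = -6 or x = -7.

x = -7, x = -6, x = 5


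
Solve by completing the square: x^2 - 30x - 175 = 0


Start: x^2 - 30x - 175 = 0
Move constant: x^2 - 30x = 175
Half of -30 is -15, squared is 225
Add 225 to both sides: x^2 - 30x + 225 = 400
(x - 15)^2 = 400
x - 15 = ±20
x = 15 + 20 = 35 or x = 15 - 20 = -5

x = -5, x = 35


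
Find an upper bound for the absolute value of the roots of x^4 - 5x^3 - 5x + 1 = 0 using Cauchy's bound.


Cauchy's bound: all roots r satisfy |r| <= 1 + max(|a_i/a_n|) for i = 0,...,n-1
where a_n is the leading coefficient.

Coefficients: [1, -5, 0, -5, 1]
Leading coefficient a_n = 1
Ratios |a_i/a_n|: 5, 0, 5, 1
Maximum ratio: 5
Cauchy's bound: |r| <= 1 + 5 = 6

Upper bound = 6


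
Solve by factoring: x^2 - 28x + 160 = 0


We need two numbers that multiply to 160 and add to -28.
Those numbers are -20 and -8 (since (-20) * (-8) = 160 and (-20) + (-8) = -28).
So x^2 - 28x + 160 = (x - 20)(x - 8) = 0
Setting each factor to zero: x = 20 or x = 8

x = 8, x = 20


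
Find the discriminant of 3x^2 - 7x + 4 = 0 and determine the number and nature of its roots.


For ax^2 + bx + c = 0, discriminant D = b^2 - 4ac
Here a = 3, b = -7, c = 4
D = (-7)^2 - 4(3)(4) = 49 - 48 = 1

D = 1 > 0 and is a perfect square (sqrt = 1)
The equation has 2 distinct real rational roots.

Discriminant = 1, 2 distinct real rational roots


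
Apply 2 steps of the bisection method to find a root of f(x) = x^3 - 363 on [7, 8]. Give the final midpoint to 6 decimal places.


f(x) = x^3 - 363
f(7) = -20 < 0
f(8) = 149 > 0

Step 1: midpoint = (7.000000 + 8.000000)/2 = 7.500000
  f(7.500000) = 58.875000
  f(mid) > 0, so root is in [7.000000, 7.500000]

Step 2: midpoint = (7.000000 + 7.500000)/2 = 7.250000
  f(7.250000) = 18.078125
  f(mid) > 0, so root is in [7.000000, 7.250000]

midpoint = 7.250000


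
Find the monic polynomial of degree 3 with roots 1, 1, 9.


A monic polynomial with roots 1, 1, 9 is:
p(x) = (x - 1)(x - 1)(x - 9)
After multiplying by (x - 1): x - 1
After multiplying by (x - 1): x^2 - 2x + 1
After multiplying by (x - 9): x^3 - 11x^2 + 19x - 9

x^3 - 11x^2 + 19x - 9


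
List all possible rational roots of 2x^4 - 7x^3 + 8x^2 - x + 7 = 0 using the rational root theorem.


Rational root theorem: possible roots are ±p/q where:
  p divides the constant term (7): p ∈ {1, 7}
  q divides the leading coefficient (2): q ∈ {1, 2}

All possible rational roots: -7, -7/2, -1, -1/2, 1/2, 1, 7/2, 7

-7, -7/2, -1, -1/2, 1/2, 1, 7/2, 7


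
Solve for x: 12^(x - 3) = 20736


Express both sides with the same base.
20736 = 12^4
Since the bases match, equate exponents: x - 3 = 4
So x = 4 - (-3) = 7

x = 7


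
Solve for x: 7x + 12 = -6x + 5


Starting with: 7x + 12 = -6x + 5
Move all x terms to left: (7 + 6)x = 5 - 12
Simplify: 13x = -7
Divide both sides by 13: x = -7/13

x = -7/13


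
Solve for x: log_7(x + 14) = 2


Convert to exponential form: x + 14 = 7^2 = 49
x = 49 - 14 = 35
Check: log_7(35 + 14) = log_7(49) = log_7(49) = 2 ✓

x = 35


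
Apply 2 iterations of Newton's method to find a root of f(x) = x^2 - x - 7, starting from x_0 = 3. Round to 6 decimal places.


Newton's method: x_(n+1) = x_n - f(x_n)/f'(x_n)
f(x) = x^2 - x - 7
f'(x) = 2x - 1

Iteration 1:
  f(3.000000) = -1.000000
  f'(3.000000) = 5.000000
  x_1 = 3.000000 - (-1.000000)/(5.000000) = 3.200000

Iteration 2:
  f(3.200000) = 0.040000
  f'(3.200000) = 5.400000
  x_2 = 3.200000 - (0.040000)/(5.400000) = 3.192593

x_2 = 3.192593


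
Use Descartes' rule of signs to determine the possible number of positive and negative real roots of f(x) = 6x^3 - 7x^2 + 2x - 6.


Descartes' rule of signs:

For positive roots, count sign changes in f(x) = 6x^3 - 7x^2 + 2x - 6:
Signs of coefficients: +, -, +, -
Number of sign changes: 3
Possible positive real roots: 3, 1

For negative roots, examine f(-x) = -6x^3 - 7x^2 - 2x - 6:
Signs of coefficients: -, -, -, -
Number of sign changes: 0
Possible negative real roots: 0

Positive roots: 3 or 1; Negative roots: 0


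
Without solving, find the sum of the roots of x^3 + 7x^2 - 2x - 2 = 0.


By Vieta's formulas for x^3 + bx^2 + cx + d = 0:
  r1 + r2 + r3 = -b/a = -7
  r1*r2 + r1*r3 + r2*r3 = c/a = -2
  r1*r2*r3 = -d/a = 2


Sum = -7


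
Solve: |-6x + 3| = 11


An absolute value equation |expr| = 11 gives two cases:
Case 1: -6x + 3 = 11
  -6x = 8, so x = -4/3
Case 2: -6x + 3 = -11
  -6x = -14, so x = 7/3

x = -4/3, x = 7/3


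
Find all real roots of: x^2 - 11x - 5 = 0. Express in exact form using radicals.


Using the quadratic formula: x = (-b ± sqrt(b^2 - 4ac)) / (2a)
Here a = 1, b = -11, c = -5
Discriminant = b^2 - 4ac = (-11)^2 - 4(1)(-5) = 121 + 20 = 141
Since discriminant = 141 > 0, there are two real roots.
x = (11 ± sqrt(141)) / 2
Numerically: x ≈ 11.4372 or x ≈ -0.4372

x = (11 + sqrt(141)) / 2 or x = (11 - sqrt(141)) / 2


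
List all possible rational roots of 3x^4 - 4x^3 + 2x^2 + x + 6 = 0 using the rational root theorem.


Rational root theorem: possible roots are ±p/q where:
  p divides the constant term (6): p ∈ {1, 2, 3, 6}
  q divides the leading coefficient (3): q ∈ {1, 3}

All possible rational roots: -6, -3, -2, -1, -2/3, -1/3, 1/3, 2/3, 1, 2, 3, 6

-6, -3, -2, -1, -2/3, -1/3, 1/3, 2/3, 1, 2, 3, 6


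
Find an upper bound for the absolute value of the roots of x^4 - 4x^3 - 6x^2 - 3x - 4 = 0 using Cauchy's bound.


Cauchy's bound: all roots r satisfy |r| <= 1 + max(|a_i/a_n|) for i = 0,...,n-1
where a_n is the leading coefficient.

Coefficients: [1, -4, -6, -3, -4]
Leading coefficient a_n = 1
Ratios |a_i/a_n|: 4, 6, 3, 4
Maximum ratio: 6
Cauchy's bound: |r| <= 1 + 6 = 7

Upper bound = 7


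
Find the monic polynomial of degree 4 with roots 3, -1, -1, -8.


A monic polynomial with roots 3, -1, -1, -8 is:
p(x) = (x - 3)(x + 1)(x + 1)(x + 8)
After multiplying by (x - 3): x - 3
After multiplying by (x + 1): x^2 - 2x - 3
After multiplying by (x + 1): x^3 - x^2 - 5x - 3
After multiplying by (x + 8): x^4 + 7x^3 - 13x^2 - 43x - 24

x^4 + 7x^3 - 13x^2 - 43x - 24


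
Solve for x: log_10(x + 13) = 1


Convert to exponential form: x + 13 = 10^1 = 10
x = 10 - 13 = -3
Check: log_10(-3 + 13) = log_10(10) = log_10(10) = 1 ✓

x = -3


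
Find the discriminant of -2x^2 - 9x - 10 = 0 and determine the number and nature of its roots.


For ax^2 + bx + c = 0, discriminant D = b^2 - 4ac
Here a = -2, b = -9, c = -10
D = (-9)^2 - 4(-2)(-10) = 81 - 80 = 1

D = 1 > 0 and is a perfect square (sqrt = 1)
The equation has 2 distinct real rational roots.

Discriminant = 1, 2 distinct real rational roots


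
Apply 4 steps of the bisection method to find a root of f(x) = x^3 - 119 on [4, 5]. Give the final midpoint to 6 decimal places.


f(x) = x^3 - 119
f(4) = -55 < 0
f(5) = 6 > 0

Step 1: midpoint = (4.000000 + 5.000000)/2 = 4.500000
  f(4.500000) = -27.875000
  f(mid) < 0, so root is in [4.500000, 5.000000]

Step 2: midpoint = (4.500000 + 5.000000)/2 = 4.750000
  f(4.750000) = -11.828125
  f(mid) < 0, so root is in [4.750000, 5.000000]

Step 3: midpoint = (4.750000 + 5.000000)/2 = 4.875000
  f(4.875000) = -3.142578
  f(mid) < 0, so root is in [4.875000, 5.000000]

Step 4: midpoint = (4.875000 + 5.000000)/2 = 4.937500
  f(4.937500) = 1.370850
  f(mid) > 0, so root is in [4.875000, 4.937500]

midpoint = 4.937500


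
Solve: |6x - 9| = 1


An absolute value equation |expr| = 1 gives two cases:
Case 1: 6x - 9 = 1
  6x = 10, so x = 5/3
Case 2: 6x - 9 = -1
  6x = 8, so x = 4/3

x = 4/3, x = 5/3


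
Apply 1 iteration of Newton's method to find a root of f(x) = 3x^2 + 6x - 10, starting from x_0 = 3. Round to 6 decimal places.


Newton's method: x_(n+1) = x_n - f(x_n)/f'(x_n)
f(x) = 3x^2 + 6x - 10
f'(x) = 6x + 6

Iteration 1:
  f(3.000000) = 35.000000
  f'(3.000000) = 24.000000
  x_1 = 3.000000 - (35.000000)/(24.000000) = 1.541667

x_1 = 1.541667


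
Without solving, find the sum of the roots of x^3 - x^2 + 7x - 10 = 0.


By Vieta's formulas for x^3 + bx^2 + cx + d = 0:
  r1 + r2 + r3 = -b/a = 1
  r1*r2 + r1*r3 + r2*r3 = c/a = 7
  r1*r2*r3 = -d/a = 10


Sum = 1


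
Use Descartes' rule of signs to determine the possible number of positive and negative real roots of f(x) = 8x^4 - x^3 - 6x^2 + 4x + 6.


Descartes' rule of signs:

For positive roots, count sign changes in f(x) = 8x^4 - x^3 - 6x^2 + 4x + 6:
Signs of coefficients: +, -, -, +, +
Number of sign changes: 2
Possible positive real roots: 2, 0

For negative roots, examine f(-x) = 8x^4 + x^3 - 6x^2 - 4x + 6:
Signs of coefficients: +, +, -, -, +
Number of sign changes: 2
Possible negative real roots: 2, 0

Positive roots: 2 or 0; Negative roots: 2 or 0


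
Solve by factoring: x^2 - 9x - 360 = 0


We need two numbers that multiply to -360 and add to -9.
Those numbers are 15 and -24 (since 15 * (-24) = -360 and 15 + (-24) = -9).
So x^2 - 9x - 360 = (x + 15)(x - 24) = 0
Setting each factor to zero: x = -15 or x = 24

x = -15, x = 24


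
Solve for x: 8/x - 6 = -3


Subtract -6 from both sides: 8/x = 3
Multiply both sides by x: 8 = 3 * x
Divide by 3: x = 8/3

x = 8/3


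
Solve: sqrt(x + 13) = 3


Square both sides: x + 13 = 3^2 = 9
x = 9 - 13 = -4
x = -4
Check: sqrt(1*(-4) + 13) = sqrt(9) = 3 ✓

x = -4


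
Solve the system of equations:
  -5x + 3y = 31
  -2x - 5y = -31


Using Cramer's rule:
Determinant D = (-5)(-5) - (-2)(3) = 25 + 6 = 31
Dx = (31)(-5) - (-31)(3) = -155 + 93 = -62
Dy = (-5)(-31) - (-2)(31) = 155 + 62 = 217
x = Dx/D = -62/31 = -2
y = Dy/D = 217/31 = 7

x = -2, y = 7


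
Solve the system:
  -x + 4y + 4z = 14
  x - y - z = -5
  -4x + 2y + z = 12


Using Cramer's rule. Expand each determinant along the first row.
D  = (-1)*[(-1)*1 - (-1)*2] - 4*[1*1 - (-1)*(-4)] + 4*[1*2 - (-1)*(-4)]
  = (-1)*(1) - 4*(-3) + 4*(-2) = 3
Dx = 14*[(-1)*1 - (-1)*2] - 4*[(-5)*1 - (-1)*12] + 4*[(-5)*2 - (-1)*12]
  = 14*(1) - 4*(7) + 4*(2) = -6
Dy = (-1)*[(-5)*1 - (-1)*12] - 14*[1*1 - (-1)*(-4)] + 4*[1*12 - (-5)*(-4)]
  = (-1)*(7) - 14*(-3) + 4*(-8) = 3
Dz = (-1)*[(-1)*12 - (-5)*2] - 4*[1*12 - (-5)*(-4)] + 14*[1*2 - (-1)*(-4)]
  = (-1)*(-2) - 4*(-8) + 14*(-2) = 6
x = Dx/D = -6/3 = -2, y = Dy/D = 3/3 = 1, z = Dz/D = 6/3 = 2
Check eq1: (-1)(-2) + (4)(1) + (4)(2) = 14 = 14 ✓
Check eq2: (1)(-2) + (-1)(1) + (-1)(2) = -5 = -5 ✓
Check eq3: (-4)(-2) + (2)(1) + (1)(2) = 12 = 12 ✓

x = -2, y = 1, z = 2


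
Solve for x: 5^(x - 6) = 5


Express both sides with the same base.
5 = 5^1
Since the bases match, equate exponents: x - 6 = 1
So x = 1 - (-6) = 7

x = 7


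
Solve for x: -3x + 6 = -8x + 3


Starting with: -3x + 6 = -8x + 3
Move all x terms to left: (-3 + 8)x = 3 - 6
Simplify: 5x = -3
Divide both sides by 5: x = -3/5

x = -3/5


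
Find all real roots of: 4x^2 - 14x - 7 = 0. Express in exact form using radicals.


Using the quadratic formula: x = (-b ± sqrt(b^2 - 4ac)) / (2a)
Here a = 4, b = -14, c = -7
Discriminant = b^2 - 4ac = (-14)^2 - 4(4)(-7) = 196 + 112 = 308
Since discriminant = 308 > 0, there are two real roots.
x = (14 ± 2*sqrt(77)) / 8
Simplifying: x = (7 ± sqrt(77)) / 4
Numerically: x ≈ 3.9437 or x ≈ -0.4437

x = (7 + sqrt(77)) / 4 or x = (7 - sqrt(77)) / 4


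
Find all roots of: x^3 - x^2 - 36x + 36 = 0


Let p(x) = x^3 - x^2 - 36x + 36. By the rational root theorem (leading coefficient 1), any rational root is an integer divisor of 36: try ±1, ±2, ... in turn.
Test x = 1: value = 0 ✓, so (x - 1) is a factor.
Synthetic division by (x - 1): bring down 1; 1(1) - 1 = 0; 0(1) - 36 = -36; (-36)(1) + 36 = 0 → quotient x^2 - 36, remainder 0.
Solve the quadratic x^2 - 36 = 0: discriminant = 0^2 - 4(1)(-36) = 0 + 144 = 144.
sqrt(144) = 12, so x = (0 ± 12)/2: x = 6 or x = -6.
Collecting all roots found:

x = -6, x = 1, x = 6


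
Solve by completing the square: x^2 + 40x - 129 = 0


Start: x^2 + 40x - 129 = 0
Move constant: x^2 + 40x = 129
Half of 40 is 20, squared is 400
Add 400 to both sides: x^2 + 40x + 400 = 529
(x + 20)^2 = 529
x + 20 = ±23
x = -20 + 23 = 3 or x = -20 - 23 = -43

x = -43, x = 3


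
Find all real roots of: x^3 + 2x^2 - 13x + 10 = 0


Let p(x) = x^3 + 2x^2 - 13x + 10. By the rational root theorem (leading coefficient 1), any rational root is an integer divisor of 10: try ±1, ±2, ... in turn.
Test x = 1: value = 0 ✓, so (x - 1) is a factor.
Synthetic division by (x - 1): bring down 1; 1(1) + 2 = 3; 3(1) - 13 = -10; (-10)(1) + 10 = 0 → quotient x^2 + 3x - 10, remainder 0.
Solve the quadratic x^2 + 3x - 10 = 0: discriminant = 3^2 - 4(1)(-10) = 9 + 40 = 49.
sqrt(49) = 7, so x = (-3 ± 7)/2: x = 2 or x = -5.

x = -5, x = 1, x = 2


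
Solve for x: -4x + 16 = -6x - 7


Starting with: -4x + 16 = -6x - 7
Move all x terms to left: (-4 + 6)x = -7 - 16
Simplify: 2x = -23
Divide both sides by 2: x = -23/2

x = -23/2


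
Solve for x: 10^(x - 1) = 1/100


Express both sides with the same base.
1/100 = 10^(-2)
Since the bases match, equate exponents: x - 1 = -2
So x = -2 - (-1) = -1

x = -1


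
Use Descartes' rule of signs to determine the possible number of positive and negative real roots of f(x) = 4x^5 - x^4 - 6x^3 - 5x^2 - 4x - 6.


Descartes' rule of signs:

For positive roots, count sign changes in f(x) = 4x^5 - x^4 - 6x^3 - 5x^2 - 4x - 6:
Signs of coefficients: +, -, -, -, -, -
Number of sign changes: 1
Possible positive real roots: 1

For negative roots, examine f(-x) = -4x^5 - x^4 + 6x^3 - 5x^2 + 4x - 6:
Signs of coefficients: -, -, +, -, +, -
Number of sign changes: 4
Possible negative real roots: 4, 2, 0

Positive roots: 1; Negative roots: 4 or 2 or 0


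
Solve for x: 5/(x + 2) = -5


Multiply both sides by (x + 2): 5 = -5(x + 2)
Distribute: 5 = -5x - 10
-5x = 5 + 10 = 15
x = -3

x = -3


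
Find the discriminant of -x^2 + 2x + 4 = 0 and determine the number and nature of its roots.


For ax^2 + bx + c = 0, discriminant D = b^2 - 4ac
Here a = -1, b = 2, c = 4
D = (2)^2 - 4(-1)(4) = 4 + 16 = 20

D = 20 > 0 but not a perfect square
The equation has 2 distinct real irrational roots.

Discriminant = 20, 2 distinct real irrational roots


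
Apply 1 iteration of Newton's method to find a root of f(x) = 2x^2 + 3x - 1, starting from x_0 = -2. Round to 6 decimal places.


Newton's method: x_(n+1) = x_n - f(x_n)/f'(x_n)
f(x) = 2x^2 + 3x - 1
f'(x) = 4x + 3

Iteration 1:
  f(-2.000000) = 1.000000
  f'(-2.000000) = -5.000000
  x_1 = -2.000000 - (1.000000)/(-5.000000) = -1.800000

x_1 = -1.800000
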